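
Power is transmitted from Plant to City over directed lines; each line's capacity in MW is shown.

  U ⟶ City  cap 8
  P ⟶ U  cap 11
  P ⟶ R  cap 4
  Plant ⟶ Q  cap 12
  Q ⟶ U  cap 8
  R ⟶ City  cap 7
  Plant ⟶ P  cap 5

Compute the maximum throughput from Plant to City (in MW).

Augment Plant→P→R→City: bottleneck 4, flow now 4.
Augment Plant→P→U→City: bottleneck 1, flow now 5.
Augment Plant→Q→U→City: bottleneck 7, flow now 12.
No augmenting path remains; maximum flow = 12.
In the residual graph, reachable from Plant: {Plant, P, Q, U}.
Min-cut edges: P→R (4), U→City (8); capacity 4 + 8 = 12.
This cut is saturated, so no flow can exceed 12.

12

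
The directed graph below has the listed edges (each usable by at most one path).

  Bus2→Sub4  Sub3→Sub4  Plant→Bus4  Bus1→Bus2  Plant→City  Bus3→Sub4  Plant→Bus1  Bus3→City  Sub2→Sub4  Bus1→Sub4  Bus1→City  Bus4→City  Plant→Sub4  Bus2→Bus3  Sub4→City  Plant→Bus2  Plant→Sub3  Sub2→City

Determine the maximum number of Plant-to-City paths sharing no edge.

Assign every edge capacity 1; by Menger, the answer equals the max flow.
Path Plant→City (+1); total 1.
Path Plant→Bus4→City (+1); total 2.
Path Plant→Bus1→City (+1); total 3.
Path Plant→Sub4→City (+1); total 4.
Path Plant→Bus2→Bus3→City (+1); total 5.
No residual Plant→City path; max flow = 5.
Certifying cut of size 5: {Plant→Bus1, Plant→Bus2, Plant→Bus4, Plant→City, Sub4→City}.

5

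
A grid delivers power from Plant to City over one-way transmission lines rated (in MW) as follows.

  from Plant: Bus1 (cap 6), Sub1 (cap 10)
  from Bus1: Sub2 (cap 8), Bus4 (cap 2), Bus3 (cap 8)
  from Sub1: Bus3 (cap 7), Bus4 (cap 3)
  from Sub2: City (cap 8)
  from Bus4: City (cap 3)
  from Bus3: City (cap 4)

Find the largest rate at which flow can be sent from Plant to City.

Augment Plant→Bus1→Sub2→City: bottleneck 6, flow now 6.
Augment Plant→Sub1→Bus4→City: bottleneck 3, flow now 9.
Augment Plant→Sub1→Bus3→City: bottleneck 4, flow now 13.
No augmenting path remains; maximum flow = 13.
In the residual graph, reachable from Plant: {Plant, Sub1, Bus3}.
Min-cut edges: Plant→Bus1 (6), Sub1→Bus4 (3), Bus3→City (4); capacity 6 + 3 + 4 = 13.
This cut is saturated, so no flow can exceed 13.

13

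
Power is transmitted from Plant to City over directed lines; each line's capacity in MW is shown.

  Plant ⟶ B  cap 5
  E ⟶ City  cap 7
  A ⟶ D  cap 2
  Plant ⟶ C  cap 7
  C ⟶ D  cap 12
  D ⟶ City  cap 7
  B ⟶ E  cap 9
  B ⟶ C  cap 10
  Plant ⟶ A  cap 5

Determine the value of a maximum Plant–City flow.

Augment Plant→A→D→City: bottleneck 2, flow now 2.
Augment Plant→B→E→City: bottleneck 5, flow now 7.
Augment Plant→C→D→City: bottleneck 5, flow now 12.
No augmenting path remains; maximum flow = 12.
In the residual graph, reachable from Plant: {Plant, A, C, D}.
Min-cut edges: Plant→B (5), D→City (7); capacity 5 + 7 = 12.
This cut is saturated, so no flow can exceed 12.

12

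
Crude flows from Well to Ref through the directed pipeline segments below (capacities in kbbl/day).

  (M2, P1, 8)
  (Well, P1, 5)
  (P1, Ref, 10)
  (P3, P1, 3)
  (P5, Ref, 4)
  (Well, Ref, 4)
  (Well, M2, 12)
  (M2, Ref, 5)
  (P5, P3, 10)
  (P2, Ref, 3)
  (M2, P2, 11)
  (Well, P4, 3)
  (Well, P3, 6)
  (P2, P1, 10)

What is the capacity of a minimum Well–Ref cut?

22

Augment Well→Ref: bottleneck 4, flow now 4.
Augment Well→M2→Ref: bottleneck 5, flow now 9.
Augment Well→P1→Ref: bottleneck 5, flow now 14.
Augment Well→M2→P2→Ref: bottleneck 3, flow now 17.
Augment Well→M2→P1→Ref: bottleneck 4, flow now 21.
Augment Well→P3→P1→Ref: bottleneck 1, flow now 22.
No augmenting path remains; maximum flow = 22.
By max-flow min-cut, the minimum cut capacity equals the max flow.
In the residual graph, reachable from Well: {Well, M2, P2, P3, P4, P1}.
Min-cut edges: Well→Ref (4), M2→Ref (5), P2→Ref (3), P1→Ref (10); capacity 4 + 5 + 3 + 10 = 22.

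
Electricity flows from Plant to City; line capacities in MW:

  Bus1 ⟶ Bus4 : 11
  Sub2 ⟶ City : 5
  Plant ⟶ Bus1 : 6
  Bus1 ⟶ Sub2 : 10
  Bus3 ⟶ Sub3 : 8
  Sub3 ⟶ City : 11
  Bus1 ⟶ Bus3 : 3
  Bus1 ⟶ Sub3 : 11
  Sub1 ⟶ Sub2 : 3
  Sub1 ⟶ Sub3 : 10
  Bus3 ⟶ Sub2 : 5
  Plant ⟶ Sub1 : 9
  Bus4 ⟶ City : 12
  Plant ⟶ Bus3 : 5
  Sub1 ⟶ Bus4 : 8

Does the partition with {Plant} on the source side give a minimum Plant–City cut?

Yes — it is a minimum cut (capacity 20).

Given cut capacity: 9 + 5 + 6 = 20.
Augment Plant→Sub1→Sub2→City: bottleneck 3, flow now 3.
Augment Plant→Sub1→Sub3→City: bottleneck 6, flow now 9.
Augment Plant→Bus3→Sub2→City: bottleneck 2, flow now 11.
Augment Plant→Bus3→Sub3→City: bottleneck 3, flow now 14.
Augment Plant→Bus1→Sub3→City: bottleneck 2, flow now 16.
Augment Plant→Bus1→Bus4→City: bottleneck 4, flow now 20.
No augmenting path remains; maximum flow = 20.
Cut capacity 20 equals the max flow, so it is a minimum cut.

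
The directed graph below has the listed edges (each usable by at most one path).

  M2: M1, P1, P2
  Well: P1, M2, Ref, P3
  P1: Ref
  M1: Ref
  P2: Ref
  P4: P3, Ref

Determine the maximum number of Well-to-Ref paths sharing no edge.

Assign every edge capacity 1; by Menger, the answer equals the max flow.
Path Well→Ref (+1); total 1.
Path Well→P1→Ref (+1); total 2.
Path Well→M2→P2→Ref (+1); total 3.
No residual Well→Ref path; max flow = 3.
Certifying cut of size 3: {Well→M2, Well→P1, Well→Ref}.

3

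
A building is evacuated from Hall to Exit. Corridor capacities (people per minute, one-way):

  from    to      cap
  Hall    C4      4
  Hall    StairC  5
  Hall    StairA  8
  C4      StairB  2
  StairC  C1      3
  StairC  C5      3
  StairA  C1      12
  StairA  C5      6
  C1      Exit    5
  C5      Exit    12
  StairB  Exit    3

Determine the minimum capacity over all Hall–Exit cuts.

Augment Hall→C4→StairB→Exit: bottleneck 2, flow now 2.
Augment Hall→StairC→C1→Exit: bottleneck 3, flow now 5.
Augment Hall→StairC→C5→Exit: bottleneck 2, flow now 7.
Augment Hall→StairA→C1→Exit: bottleneck 2, flow now 9.
Augment Hall→StairA→C5→Exit: bottleneck 6, flow now 15.
No augmenting path remains; maximum flow = 15.
By max-flow min-cut, the minimum cut capacity equals the max flow.
In the residual graph, reachable from Hall: {Hall, C4}.
Min-cut edges: Hall→StairC (5), Hall→StairA (8), C4→StairB (2); capacity 5 + 8 + 2 = 15.

15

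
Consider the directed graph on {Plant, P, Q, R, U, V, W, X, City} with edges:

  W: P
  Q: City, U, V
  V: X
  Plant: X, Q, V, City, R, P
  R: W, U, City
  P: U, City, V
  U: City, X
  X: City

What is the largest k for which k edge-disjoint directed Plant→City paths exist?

Assign every edge capacity 1; by Menger, the answer equals the max flow.
Path Plant→City (+1); total 1.
Path Plant→P→City (+1); total 2.
Path Plant→Q→City (+1); total 3.
Path Plant→R→City (+1); total 4.
Path Plant→X→City (+1); total 5.
No residual Plant→City path; max flow = 5.
Certifying cut of size 5: {Plant→City, Plant→P, Plant→Q, Plant→R, X→City}.

5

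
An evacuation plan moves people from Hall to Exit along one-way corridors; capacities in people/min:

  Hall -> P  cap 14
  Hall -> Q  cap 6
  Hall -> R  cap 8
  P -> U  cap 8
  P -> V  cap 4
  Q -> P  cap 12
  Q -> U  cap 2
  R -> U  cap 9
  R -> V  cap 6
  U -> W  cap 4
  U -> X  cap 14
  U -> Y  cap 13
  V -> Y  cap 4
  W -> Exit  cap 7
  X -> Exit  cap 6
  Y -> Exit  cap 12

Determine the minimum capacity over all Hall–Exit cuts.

22

Augment Hall→P→U→W→Exit: bottleneck 4, flow now 4.
Augment Hall→P→U→X→Exit: bottleneck 4, flow now 8.
Augment Hall→P→V→Y→Exit: bottleneck 4, flow now 12.
Augment Hall→Q→U→X→Exit: bottleneck 2, flow now 14.
Augment Hall→R→U→Y→Exit: bottleneck 8, flow now 22.
No augmenting path remains; maximum flow = 22.
By max-flow min-cut, the minimum cut capacity equals the max flow.
In the residual graph, reachable from Hall: {Hall, P, Q}.
Min-cut edges: Hall→R (8), P→U (8), P→V (4), Q→U (2); capacity 8 + 8 + 4 + 2 = 22.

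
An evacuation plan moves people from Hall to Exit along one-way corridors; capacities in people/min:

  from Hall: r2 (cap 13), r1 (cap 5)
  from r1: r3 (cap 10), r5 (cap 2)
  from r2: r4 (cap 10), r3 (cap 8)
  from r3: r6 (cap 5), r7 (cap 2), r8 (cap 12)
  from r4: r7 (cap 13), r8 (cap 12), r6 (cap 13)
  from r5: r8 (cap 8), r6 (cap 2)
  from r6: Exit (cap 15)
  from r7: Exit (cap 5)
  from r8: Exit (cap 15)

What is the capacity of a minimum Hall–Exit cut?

Augment Hall→r1→r3→r6→Exit: bottleneck 5, flow now 5.
Augment Hall→r2→r3→r7→Exit: bottleneck 2, flow now 7.
Augment Hall→r2→r3→r8→Exit: bottleneck 6, flow now 13.
Augment Hall→r2→r4→r6→Exit: bottleneck 5, flow now 18.
No augmenting path remains; maximum flow = 18.
By max-flow min-cut, the minimum cut capacity equals the max flow.
In the residual graph, reachable from Hall: {Hall}.
Min-cut edges: Hall→r1 (5), Hall→r2 (13); capacity 5 + 13 = 18.

18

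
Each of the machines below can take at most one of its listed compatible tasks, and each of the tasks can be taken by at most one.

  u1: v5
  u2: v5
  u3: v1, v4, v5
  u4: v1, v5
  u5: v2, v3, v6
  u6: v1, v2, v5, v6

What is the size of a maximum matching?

5

Unit-capacity flow: source→left, listed edges, right→sink; max matching = max flow.
Augmenting path u1→v5 (+1); matched 1.
Augmenting path u3→v1 (+1); matched 2.
Augmenting path u5→v2 (+1); matched 3.
Augmenting path u6→v6 (+1); matched 4.
Augmenting path u4→v1→u3→v4 (+1); matched 5.
No augmenting path remains; maximum matching = 5.
König certificate: {u3, u4, u5, u6, v5} is a vertex cover of size 5 (every listed pair touches it), so no matching can be larger.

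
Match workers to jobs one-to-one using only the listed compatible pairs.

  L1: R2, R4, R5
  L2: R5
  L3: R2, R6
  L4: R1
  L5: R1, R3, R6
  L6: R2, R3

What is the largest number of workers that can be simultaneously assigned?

6

Unit-capacity flow: source→left, listed edges, right→sink; max matching = max flow.
Augmenting path L1→R2 (+1); matched 1.
Augmenting path L2→R5 (+1); matched 2.
Augmenting path L3→R6 (+1); matched 3.
Augmenting path L4→R1 (+1); matched 4.
Augmenting path L5→R3 (+1); matched 5.
Augmenting path L6→R2→L1→R4 (+1); matched 6.
No augmenting path remains; maximum matching = 6.
König certificate: {L1, L2, L3, L4, L5, L6} is a vertex cover of size 6 (every listed pair touches it), so no matching can be larger.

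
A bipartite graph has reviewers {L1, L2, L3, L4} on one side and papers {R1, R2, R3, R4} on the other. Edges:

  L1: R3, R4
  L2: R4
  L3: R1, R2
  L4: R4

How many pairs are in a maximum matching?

3

Unit-capacity flow: source→left, listed edges, right→sink; max matching = max flow.
Augmenting path L1→R3 (+1); matched 1.
Augmenting path L2→R4 (+1); matched 2.
Augmenting path L3→R1 (+1); matched 3.
No augmenting path remains; maximum matching = 3.
König certificate: {L1, L3, R4} is a vertex cover of size 3 (every listed pair touches it), so no matching can be larger.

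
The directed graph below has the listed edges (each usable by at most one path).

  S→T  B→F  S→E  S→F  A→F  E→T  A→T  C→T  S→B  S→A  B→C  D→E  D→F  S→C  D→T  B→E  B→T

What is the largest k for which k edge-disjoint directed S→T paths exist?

Assign every edge capacity 1; by Menger, the answer equals the max flow.
Path S→T (+1); total 1.
Path S→A→T (+1); total 2.
Path S→B→T (+1); total 3.
Path S→C→T (+1); total 4.
Path S→E→T (+1); total 5.
No residual S→T path; max flow = 5.
Certifying cut of size 5: {S→A, S→B, S→C, S→E, S→T}.

5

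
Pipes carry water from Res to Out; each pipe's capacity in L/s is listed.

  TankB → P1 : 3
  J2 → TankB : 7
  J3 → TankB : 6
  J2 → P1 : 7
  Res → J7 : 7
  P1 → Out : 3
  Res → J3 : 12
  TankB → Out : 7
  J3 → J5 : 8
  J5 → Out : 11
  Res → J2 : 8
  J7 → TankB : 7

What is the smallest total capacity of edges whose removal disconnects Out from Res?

Augment Res→J7→TankB→Out: bottleneck 7, flow now 7.
Augment Res→J2→P1→Out: bottleneck 3, flow now 10.
Augment Res→J3→J5→Out: bottleneck 8, flow now 18.
No augmenting path remains; maximum flow = 18.
By max-flow min-cut, the minimum cut capacity equals the max flow.
In the residual graph, reachable from Res: {Res, J7, J2, J3, P1, TankB}.
Min-cut edges: J3→J5 (8), P1→Out (3), TankB→Out (7); capacity 8 + 3 + 7 = 18.

18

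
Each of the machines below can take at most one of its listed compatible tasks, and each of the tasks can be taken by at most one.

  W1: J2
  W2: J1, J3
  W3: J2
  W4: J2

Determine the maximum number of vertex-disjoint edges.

Unit-capacity flow: source→left, listed edges, right→sink; max matching = max flow.
Augmenting path W1→J2 (+1); matched 1.
Augmenting path W2→J1 (+1); matched 2.
No augmenting path remains; maximum matching = 2.
König certificate: {W2, J2} is a vertex cover of size 2 (every listed pair touches it), so no matching can be larger.

2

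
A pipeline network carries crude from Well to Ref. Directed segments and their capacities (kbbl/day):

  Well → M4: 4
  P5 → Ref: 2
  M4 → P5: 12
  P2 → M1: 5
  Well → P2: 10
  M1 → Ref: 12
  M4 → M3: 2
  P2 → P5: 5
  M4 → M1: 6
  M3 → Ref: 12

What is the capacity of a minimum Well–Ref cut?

11

Augment Well→P2→M1→Ref: bottleneck 5, flow now 5.
Augment Well→P2→P5→Ref: bottleneck 2, flow now 7.
Augment Well→M4→M1→Ref: bottleneck 4, flow now 11.
No augmenting path remains; maximum flow = 11.
By max-flow min-cut, the minimum cut capacity equals the max flow.
In the residual graph, reachable from Well: {Well, P2, P5}.
Min-cut edges: Well→M4 (4), P2→M1 (5), P5→Ref (2); capacity 4 + 5 + 2 = 11.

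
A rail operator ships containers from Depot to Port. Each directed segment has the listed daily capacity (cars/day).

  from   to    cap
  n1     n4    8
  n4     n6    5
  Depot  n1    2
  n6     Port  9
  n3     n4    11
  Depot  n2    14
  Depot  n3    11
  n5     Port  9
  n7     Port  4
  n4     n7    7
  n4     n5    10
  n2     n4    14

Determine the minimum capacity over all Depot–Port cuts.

18

Augment Depot→n1→n4→n5→Port: bottleneck 2, flow now 2.
Augment Depot→n2→n4→n5→Port: bottleneck 7, flow now 9.
Augment Depot→n2→n4→n6→Port: bottleneck 5, flow now 14.
Augment Depot→n2→n4→n7→Port: bottleneck 2, flow now 16.
Augment Depot→n3→n4→n7→Port: bottleneck 2, flow now 18.
No augmenting path remains; maximum flow = 18.
By max-flow min-cut, the minimum cut capacity equals the max flow.
In the residual graph, reachable from Depot: {Depot, n1, n2, n3, n4, n5, n7}.
Min-cut edges: n4→n6 (5), n5→Port (9), n7→Port (4); capacity 5 + 9 + 4 = 18.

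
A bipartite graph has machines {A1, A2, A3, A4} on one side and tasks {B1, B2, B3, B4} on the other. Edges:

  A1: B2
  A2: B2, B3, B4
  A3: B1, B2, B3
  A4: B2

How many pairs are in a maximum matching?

3

Unit-capacity flow: source→left, listed edges, right→sink; max matching = max flow.
Augmenting path A1→B2 (+1); matched 1.
Augmenting path A2→B3 (+1); matched 2.
Augmenting path A3→B1 (+1); matched 3.
No augmenting path remains; maximum matching = 3.
König certificate: {A2, A3, B2} is a vertex cover of size 3 (every listed pair touches it), so no matching can be larger.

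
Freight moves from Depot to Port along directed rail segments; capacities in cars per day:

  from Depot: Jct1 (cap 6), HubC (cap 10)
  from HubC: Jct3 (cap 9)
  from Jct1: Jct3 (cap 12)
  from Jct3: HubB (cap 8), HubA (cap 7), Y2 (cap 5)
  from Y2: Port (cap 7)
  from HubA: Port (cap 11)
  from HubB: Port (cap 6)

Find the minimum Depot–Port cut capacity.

Augment Depot→HubC→Jct3→Y2→Port: bottleneck 5, flow now 5.
Augment Depot→HubC→Jct3→HubA→Port: bottleneck 4, flow now 9.
Augment Depot→Jct1→Jct3→HubA→Port: bottleneck 3, flow now 12.
Augment Depot→Jct1→Jct3→HubB→Port: bottleneck 3, flow now 15.
No augmenting path remains; maximum flow = 15.
By max-flow min-cut, the minimum cut capacity equals the max flow.
In the residual graph, reachable from Depot: {Depot, HubC}.
Min-cut edges: Depot→Jct1 (6), HubC→Jct3 (9); capacity 6 + 9 = 15.

15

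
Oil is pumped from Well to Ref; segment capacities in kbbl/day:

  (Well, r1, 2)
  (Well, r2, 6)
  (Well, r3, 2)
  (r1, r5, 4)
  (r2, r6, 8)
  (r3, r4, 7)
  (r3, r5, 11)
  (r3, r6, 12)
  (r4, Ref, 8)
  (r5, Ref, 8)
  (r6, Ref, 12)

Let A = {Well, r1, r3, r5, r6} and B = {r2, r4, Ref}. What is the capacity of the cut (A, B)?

Edges leaving {Well, r1, r3, r5, r6}: Well→r2 (6), r3→r4 (7), r5→Ref (8), r6→Ref (12).
Cut capacity = 6 + 7 + 8 + 12 = 33.

33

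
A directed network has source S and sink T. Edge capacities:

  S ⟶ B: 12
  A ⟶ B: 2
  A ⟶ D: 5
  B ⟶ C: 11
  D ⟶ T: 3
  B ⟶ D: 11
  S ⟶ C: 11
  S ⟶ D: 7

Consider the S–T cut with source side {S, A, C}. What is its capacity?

26

Edges leaving {S, A, C}: S→B (12), S→D (7), A→B (2), A→D (5).
Cut capacity = 12 + 7 + 2 + 5 = 26.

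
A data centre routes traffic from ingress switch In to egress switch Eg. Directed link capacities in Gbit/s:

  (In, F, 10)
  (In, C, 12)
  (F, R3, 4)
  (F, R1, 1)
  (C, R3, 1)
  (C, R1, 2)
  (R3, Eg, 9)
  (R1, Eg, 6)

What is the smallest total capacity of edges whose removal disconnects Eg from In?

8

Augment In→F→R3→Eg: bottleneck 4, flow now 4.
Augment In→F→R1→Eg: bottleneck 1, flow now 5.
Augment In→C→R3→Eg: bottleneck 1, flow now 6.
Augment In→C→R1→Eg: bottleneck 2, flow now 8.
No augmenting path remains; maximum flow = 8.
By max-flow min-cut, the minimum cut capacity equals the max flow.
In the residual graph, reachable from In: {In, F, C}.
Min-cut edges: F→R3 (4), F→R1 (1), C→R3 (1), C→R1 (2); capacity 4 + 1 + 1 + 2 = 8.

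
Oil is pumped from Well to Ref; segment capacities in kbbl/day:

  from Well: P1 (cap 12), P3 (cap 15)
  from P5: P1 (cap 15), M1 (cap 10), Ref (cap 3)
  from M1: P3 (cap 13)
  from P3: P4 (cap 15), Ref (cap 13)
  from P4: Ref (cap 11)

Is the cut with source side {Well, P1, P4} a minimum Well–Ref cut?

No — its capacity is 26, but the minimum cut has capacity 15.

Given cut capacity: 15 + 11 = 26.
Augment Well→P3→Ref: bottleneck 13, flow now 13.
Augment Well→P3→P4→Ref: bottleneck 2, flow now 15.
No augmenting path remains; maximum flow = 15.
In the residual graph, reachable from Well: {Well, P1}.
Min-cut edges: Well→P3 (15); capacity 15 = 15.
Cut capacity 26 exceeds the max flow 15, so it is not minimum.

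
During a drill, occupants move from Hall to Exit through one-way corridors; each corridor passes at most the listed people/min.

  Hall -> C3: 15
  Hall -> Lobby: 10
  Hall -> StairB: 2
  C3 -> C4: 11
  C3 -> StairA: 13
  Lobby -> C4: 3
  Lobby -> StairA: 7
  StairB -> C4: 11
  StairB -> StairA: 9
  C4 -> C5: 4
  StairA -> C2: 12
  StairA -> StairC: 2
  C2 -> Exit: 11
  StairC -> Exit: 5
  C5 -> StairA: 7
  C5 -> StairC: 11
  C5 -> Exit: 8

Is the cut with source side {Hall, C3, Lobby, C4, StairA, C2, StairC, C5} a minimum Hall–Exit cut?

Given cut capacity: 2 + 11 + 5 + 8 = 26.
Augment Hall→C3→C4→C5→Exit: bottleneck 4, flow now 4.
Augment Hall→C3→StairA→C2→Exit: bottleneck 11, flow now 15.
Augment Hall→Lobby→StairA→StairC→Exit: bottleneck 2, flow now 17.
No augmenting path remains; maximum flow = 17.
In the residual graph, reachable from Hall: {Hall, C3, Lobby, StairB, C4, StairA, C2}.
Min-cut edges: C4→C5 (4), StairA→StairC (2), C2→Exit (11); capacity 4 + 2 + 11 = 17.
Cut capacity 26 exceeds the max flow 17, so it is not minimum.

No — its capacity is 26, but the minimum cut has capacity 17.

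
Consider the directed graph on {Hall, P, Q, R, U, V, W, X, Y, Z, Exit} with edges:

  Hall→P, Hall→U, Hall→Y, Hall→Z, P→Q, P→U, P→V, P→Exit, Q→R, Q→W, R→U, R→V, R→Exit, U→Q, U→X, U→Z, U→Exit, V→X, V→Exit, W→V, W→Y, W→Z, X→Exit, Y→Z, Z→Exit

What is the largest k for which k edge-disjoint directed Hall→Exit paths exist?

Assign every edge capacity 1; by Menger, the answer equals the max flow.
Path Hall→P→Exit (+1); total 1.
Path Hall→U→Exit (+1); total 2.
Path Hall→Z→Exit (+1); total 3.
No residual Hall→Exit path; max flow = 3.
Certifying cut of size 3: {Hall→P, Hall→U, Z→Exit}.

3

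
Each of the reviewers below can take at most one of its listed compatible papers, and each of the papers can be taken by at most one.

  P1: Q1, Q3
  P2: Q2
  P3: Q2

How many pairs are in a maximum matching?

Unit-capacity flow: source→left, listed edges, right→sink; max matching = max flow.
Augmenting path P1→Q1 (+1); matched 1.
Augmenting path P2→Q2 (+1); matched 2.
No augmenting path remains; maximum matching = 2.
König certificate: {P1, Q2} is a vertex cover of size 2 (every listed pair touches it), so no matching can be larger.

2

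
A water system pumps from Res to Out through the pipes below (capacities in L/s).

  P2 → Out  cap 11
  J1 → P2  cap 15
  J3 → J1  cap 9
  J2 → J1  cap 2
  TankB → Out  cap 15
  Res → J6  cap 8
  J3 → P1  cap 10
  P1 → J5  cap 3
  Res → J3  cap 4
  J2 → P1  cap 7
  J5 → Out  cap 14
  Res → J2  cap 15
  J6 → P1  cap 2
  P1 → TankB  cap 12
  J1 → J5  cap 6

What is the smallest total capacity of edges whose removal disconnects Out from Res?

Augment Res→J2→J1→P2→Out: bottleneck 2, flow now 2.
Augment Res→J2→P1→TankB→Out: bottleneck 7, flow now 9.
Augment Res→J3→J1→P2→Out: bottleneck 4, flow now 13.
Augment Res→J6→P1→TankB→Out: bottleneck 2, flow now 15.
No augmenting path remains; maximum flow = 15.
By max-flow min-cut, the minimum cut capacity equals the max flow.
In the residual graph, reachable from Res: {Res, J2, J6}.
Min-cut edges: Res→J3 (4), J2→J1 (2), J2→P1 (7), J6→P1 (2); capacity 4 + 2 + 7 + 2 = 15.

15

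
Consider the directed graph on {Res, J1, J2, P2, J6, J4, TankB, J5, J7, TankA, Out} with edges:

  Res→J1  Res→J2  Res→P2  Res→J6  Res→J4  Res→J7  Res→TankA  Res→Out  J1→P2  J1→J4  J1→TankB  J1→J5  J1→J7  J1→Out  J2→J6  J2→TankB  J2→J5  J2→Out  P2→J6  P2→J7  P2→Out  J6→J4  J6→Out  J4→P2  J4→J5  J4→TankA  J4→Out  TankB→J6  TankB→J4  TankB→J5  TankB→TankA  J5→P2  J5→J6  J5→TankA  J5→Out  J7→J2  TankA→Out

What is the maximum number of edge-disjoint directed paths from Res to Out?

Assign every edge capacity 1; by Menger, the answer equals the max flow.
Path Res→Out (+1); total 1.
Path Res→J1→Out (+1); total 2.
Path Res→J2→Out (+1); total 3.
Path Res→P2→Out (+1); total 4.
Path Res→J6→Out (+1); total 5.
Path Res→J4→Out (+1); total 6.
Path Res→TankA→Out (+1); total 7.
Path Res→J7→J2→J5→Out (+1); total 8.
No residual Res→Out path; max flow = 8.
Certifying cut of size 8: {Res→J1, Res→J2, Res→J4, Res→J6, Res→J7, Res→Out, Res→P2, Res→TankA}.

8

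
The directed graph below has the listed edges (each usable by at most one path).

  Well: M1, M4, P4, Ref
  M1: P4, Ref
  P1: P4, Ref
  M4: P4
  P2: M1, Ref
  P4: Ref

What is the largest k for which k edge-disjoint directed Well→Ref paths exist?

Assign every edge capacity 1; by Menger, the answer equals the max flow.
Path Well→Ref (+1); total 1.
Path Well→M1→Ref (+1); total 2.
Path Well→P4→Ref (+1); total 3.
No residual Well→Ref path; max flow = 3.
Certifying cut of size 3: {P4→Ref, Well→M1, Well→Ref}.

3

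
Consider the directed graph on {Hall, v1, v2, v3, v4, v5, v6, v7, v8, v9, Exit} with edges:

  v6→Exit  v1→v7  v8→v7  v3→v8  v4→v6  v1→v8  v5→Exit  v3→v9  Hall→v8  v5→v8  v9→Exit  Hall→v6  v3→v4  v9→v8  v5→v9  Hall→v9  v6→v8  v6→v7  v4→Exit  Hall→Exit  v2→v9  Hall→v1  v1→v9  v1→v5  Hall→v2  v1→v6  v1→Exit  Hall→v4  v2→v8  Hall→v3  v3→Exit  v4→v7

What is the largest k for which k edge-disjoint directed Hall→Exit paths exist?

6

Assign every edge capacity 1; by Menger, the answer equals the max flow.
Path Hall→Exit (+1); total 1.
Path Hall→v1→Exit (+1); total 2.
Path Hall→v3→Exit (+1); total 3.
Path Hall→v4→Exit (+1); total 4.
Path Hall→v6→Exit (+1); total 5.
Path Hall→v9→Exit (+1); total 6.
No residual Hall→Exit path; max flow = 6.
Certifying cut of size 6: {Hall→Exit, Hall→v1, Hall→v3, Hall→v4, Hall→v6, v9→Exit}.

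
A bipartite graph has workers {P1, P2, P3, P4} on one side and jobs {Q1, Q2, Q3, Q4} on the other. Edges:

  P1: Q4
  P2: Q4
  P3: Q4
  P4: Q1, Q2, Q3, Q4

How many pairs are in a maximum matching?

Unit-capacity flow: source→left, listed edges, right→sink; max matching = max flow.
Augmenting path P1→Q4 (+1); matched 1.
Augmenting path P4→Q1 (+1); matched 2.
No augmenting path remains; maximum matching = 2.
König certificate: {P4, Q4} is a vertex cover of size 2 (every listed pair touches it), so no matching can be larger.

2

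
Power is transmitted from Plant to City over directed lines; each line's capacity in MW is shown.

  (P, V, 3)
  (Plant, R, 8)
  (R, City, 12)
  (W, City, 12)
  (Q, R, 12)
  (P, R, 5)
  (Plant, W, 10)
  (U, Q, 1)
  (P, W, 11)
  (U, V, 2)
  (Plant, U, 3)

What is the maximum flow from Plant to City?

19

Augment Plant→R→City: bottleneck 8, flow now 8.
Augment Plant→W→City: bottleneck 10, flow now 18.
Augment Plant→U→Q→R→City: bottleneck 1, flow now 19.
No augmenting path remains; maximum flow = 19.
In the residual graph, reachable from Plant: {Plant, U, V}.
Min-cut edges: Plant→R (8), Plant→W (10), U→Q (1); capacity 8 + 10 + 1 = 19.
This cut is saturated, so no flow can exceed 19.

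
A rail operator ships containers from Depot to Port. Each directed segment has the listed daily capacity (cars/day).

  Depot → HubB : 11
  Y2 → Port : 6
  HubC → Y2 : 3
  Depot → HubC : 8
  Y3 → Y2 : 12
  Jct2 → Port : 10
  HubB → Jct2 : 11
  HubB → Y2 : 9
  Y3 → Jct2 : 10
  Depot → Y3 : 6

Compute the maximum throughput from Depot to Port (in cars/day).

16

Augment Depot→HubB→Jct2→Port: bottleneck 10, flow now 10.
Augment Depot→HubB→Y2→Port: bottleneck 1, flow now 11.
Augment Depot→HubC→Y2→Port: bottleneck 3, flow now 14.
Augment Depot→Y3→Y2→Port: bottleneck 2, flow now 16.
No augmenting path remains; maximum flow = 16.
In the residual graph, reachable from Depot: {Depot, HubB, HubC, Y3, Jct2, Y2}.
Min-cut edges: Jct2→Port (10), Y2→Port (6); capacity 10 + 6 = 16.
This cut is saturated, so no flow can exceed 16.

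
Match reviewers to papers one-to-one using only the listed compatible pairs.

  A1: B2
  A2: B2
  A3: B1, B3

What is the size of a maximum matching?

Unit-capacity flow: source→left, listed edges, right→sink; max matching = max flow.
Augmenting path A1→B2 (+1); matched 1.
Augmenting path A3→B1 (+1); matched 2.
No augmenting path remains; maximum matching = 2.
König certificate: {A3, B2} is a vertex cover of size 2 (every listed pair touches it), so no matching can be larger.

2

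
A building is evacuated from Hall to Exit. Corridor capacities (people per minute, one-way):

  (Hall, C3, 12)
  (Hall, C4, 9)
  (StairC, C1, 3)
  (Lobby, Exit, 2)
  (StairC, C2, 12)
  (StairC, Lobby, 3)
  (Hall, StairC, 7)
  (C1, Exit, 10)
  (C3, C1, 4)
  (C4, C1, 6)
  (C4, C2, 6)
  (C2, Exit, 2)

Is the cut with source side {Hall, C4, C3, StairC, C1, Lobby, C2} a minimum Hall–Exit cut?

Given cut capacity: 10 + 2 + 2 = 14.
Augment Hall→C4→C1→Exit: bottleneck 6, flow now 6.
Augment Hall→C4→C2→Exit: bottleneck 2, flow now 8.
Augment Hall→C3→C1→Exit: bottleneck 4, flow now 12.
Augment Hall→StairC→Lobby→Exit: bottleneck 2, flow now 14.
No augmenting path remains; maximum flow = 14.
Cut capacity 14 equals the max flow, so it is a minimum cut.

Yes — it is a minimum cut (capacity 14).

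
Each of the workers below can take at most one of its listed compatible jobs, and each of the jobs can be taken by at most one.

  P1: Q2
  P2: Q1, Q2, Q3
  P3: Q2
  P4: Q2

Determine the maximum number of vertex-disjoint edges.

Unit-capacity flow: source→left, listed edges, right→sink; max matching = max flow.
Augmenting path P1→Q2 (+1); matched 1.
Augmenting path P2→Q1 (+1); matched 2.
No augmenting path remains; maximum matching = 2.
König certificate: {P2, Q2} is a vertex cover of size 2 (every listed pair touches it), so no matching can be larger.

2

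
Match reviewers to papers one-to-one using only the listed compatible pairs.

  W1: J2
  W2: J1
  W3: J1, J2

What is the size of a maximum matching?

Unit-capacity flow: source→left, listed edges, right→sink; max matching = max flow.
Augmenting path W1→J2 (+1); matched 1.
Augmenting path W2→J1 (+1); matched 2.
No augmenting path remains; maximum matching = 2.
König certificate: {J1, J2} is a vertex cover of size 2 (every listed pair touches it), so no matching can be larger.

2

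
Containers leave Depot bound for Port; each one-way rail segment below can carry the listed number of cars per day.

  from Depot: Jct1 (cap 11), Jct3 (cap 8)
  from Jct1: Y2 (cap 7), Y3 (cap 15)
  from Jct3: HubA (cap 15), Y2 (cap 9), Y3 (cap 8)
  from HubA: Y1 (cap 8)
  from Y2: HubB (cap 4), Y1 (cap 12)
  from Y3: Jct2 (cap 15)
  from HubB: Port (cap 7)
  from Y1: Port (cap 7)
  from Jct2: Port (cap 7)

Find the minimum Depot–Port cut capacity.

Augment Depot→Jct1→Y2→HubB→Port: bottleneck 4, flow now 4.
Augment Depot→Jct1→Y2→Y1→Port: bottleneck 3, flow now 7.
Augment Depot→Jct1→Y3→Jct2→Port: bottleneck 4, flow now 11.
Augment Depot→Jct3→HubA→Y1→Port: bottleneck 4, flow now 15.
Augment Depot→Jct3→Y3→Jct2→Port: bottleneck 3, flow now 18.
No augmenting path remains; maximum flow = 18.
By max-flow min-cut, the minimum cut capacity equals the max flow.
In the residual graph, reachable from Depot: {Depot, Jct1, Jct3, HubA, Y2, Y3, Y1, Jct2}.
Min-cut edges: Y2→HubB (4), Y1→Port (7), Jct2→Port (7); capacity 4 + 7 + 7 = 18.

18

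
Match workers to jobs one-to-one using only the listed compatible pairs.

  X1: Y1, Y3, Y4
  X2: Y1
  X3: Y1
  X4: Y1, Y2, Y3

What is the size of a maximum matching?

3

Unit-capacity flow: source→left, listed edges, right→sink; max matching = max flow.
Augmenting path X1→Y1 (+1); matched 1.
Augmenting path X4→Y2 (+1); matched 2.
Augmenting path X2→Y1→X1→Y3 (+1); matched 3.
No augmenting path remains; maximum matching = 3.
König certificate: {X1, X4, Y1} is a vertex cover of size 3 (every listed pair touches it), so no matching can be larger.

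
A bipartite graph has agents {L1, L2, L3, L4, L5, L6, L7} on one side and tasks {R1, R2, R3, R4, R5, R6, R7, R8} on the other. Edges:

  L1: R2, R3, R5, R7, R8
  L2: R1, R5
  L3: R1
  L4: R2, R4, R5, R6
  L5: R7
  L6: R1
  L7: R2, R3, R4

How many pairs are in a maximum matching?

6

Unit-capacity flow: source→left, listed edges, right→sink; max matching = max flow.
Augmenting path L1→R2 (+1); matched 1.
Augmenting path L2→R1 (+1); matched 2.
Augmenting path L4→R4 (+1); matched 3.
Augmenting path L5→R7 (+1); matched 4.
Augmenting path L7→R3 (+1); matched 5.
Augmenting path L3→R1→L2→R5 (+1); matched 6.
No augmenting path remains; maximum matching = 6.
König certificate: {L1, L2, L4, L5, L7, R1} is a vertex cover of size 6 (every listed pair touches it), so no matching can be larger.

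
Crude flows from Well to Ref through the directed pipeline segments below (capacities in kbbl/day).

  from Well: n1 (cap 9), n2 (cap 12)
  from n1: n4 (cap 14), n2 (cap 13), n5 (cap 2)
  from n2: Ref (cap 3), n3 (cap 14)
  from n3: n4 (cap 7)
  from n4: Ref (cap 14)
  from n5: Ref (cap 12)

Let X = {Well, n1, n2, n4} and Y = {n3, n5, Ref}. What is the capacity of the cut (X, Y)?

33

Edges leaving {Well, n1, n2, n4}: n1→n5 (2), n2→n3 (14), n2→Ref (3), n4→Ref (14).
Cut capacity = 2 + 14 + 3 + 14 = 33.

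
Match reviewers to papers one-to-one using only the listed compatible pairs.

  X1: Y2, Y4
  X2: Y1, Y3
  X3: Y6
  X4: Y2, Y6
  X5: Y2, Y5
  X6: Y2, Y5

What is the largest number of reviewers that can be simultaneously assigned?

5

Unit-capacity flow: source→left, listed edges, right→sink; max matching = max flow.
Augmenting path X1→Y2 (+1); matched 1.
Augmenting path X2→Y1 (+1); matched 2.
Augmenting path X3→Y6 (+1); matched 3.
Augmenting path X5→Y5 (+1); matched 4.
Augmenting path X4→Y2→X1→Y4 (+1); matched 5.
No augmenting path remains; maximum matching = 5.
König certificate: {X1, X2, Y2, Y5, Y6} is a vertex cover of size 5 (every listed pair touches it), so no matching can be larger.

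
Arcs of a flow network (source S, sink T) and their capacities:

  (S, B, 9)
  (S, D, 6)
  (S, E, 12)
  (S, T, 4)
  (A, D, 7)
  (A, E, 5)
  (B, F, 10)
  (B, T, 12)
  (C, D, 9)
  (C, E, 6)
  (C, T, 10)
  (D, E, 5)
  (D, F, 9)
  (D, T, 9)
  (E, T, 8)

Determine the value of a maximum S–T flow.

Augment S→T: bottleneck 4, flow now 4.
Augment S→B→T: bottleneck 9, flow now 13.
Augment S→D→T: bottleneck 6, flow now 19.
Augment S→E→T: bottleneck 8, flow now 27.
No augmenting path remains; maximum flow = 27.
In the residual graph, reachable from S: {S, E}.
Min-cut edges: S→B (9), S→D (6), S→T (4), E→T (8); capacity 9 + 6 + 4 + 8 = 27.
This cut is saturated, so no flow can exceed 27.

27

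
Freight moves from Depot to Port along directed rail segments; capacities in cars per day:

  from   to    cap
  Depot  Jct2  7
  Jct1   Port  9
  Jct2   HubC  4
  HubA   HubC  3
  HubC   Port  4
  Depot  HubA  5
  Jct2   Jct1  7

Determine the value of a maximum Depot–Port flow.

10

Augment Depot→Jct2→HubC→Port: bottleneck 4, flow now 4.
Augment Depot→Jct2→Jct1→Port: bottleneck 3, flow now 7.
Augment Depot→HubA→HubC→Jct2→Jct1→Port: bottleneck 3, flow now 10. (uses reverse residual edge)
No augmenting path remains; maximum flow = 10.
In the residual graph, reachable from Depot: {Depot, HubA}.
Min-cut edges: Depot→Jct2 (7), HubA→HubC (3); capacity 7 + 3 = 10.
This cut is saturated, so no flow can exceed 10.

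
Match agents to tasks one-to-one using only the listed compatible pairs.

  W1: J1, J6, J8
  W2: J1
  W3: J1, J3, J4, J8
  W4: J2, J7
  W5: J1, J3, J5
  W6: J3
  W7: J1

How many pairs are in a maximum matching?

Unit-capacity flow: source→left, listed edges, right→sink; max matching = max flow.
Augmenting path W1→J1 (+1); matched 1.
Augmenting path W3→J3 (+1); matched 2.
Augmenting path W4→J2 (+1); matched 3.
Augmenting path W5→J5 (+1); matched 4.
Augmenting path W2→J1→W1→J6 (+1); matched 5.
Augmenting path W6→J3→W3→J4 (+1); matched 6.
No augmenting path remains; maximum matching = 6.
König certificate: {W1, W3, W4, W5, W6, J1} is a vertex cover of size 6 (every listed pair touches it), so no matching can be larger.

6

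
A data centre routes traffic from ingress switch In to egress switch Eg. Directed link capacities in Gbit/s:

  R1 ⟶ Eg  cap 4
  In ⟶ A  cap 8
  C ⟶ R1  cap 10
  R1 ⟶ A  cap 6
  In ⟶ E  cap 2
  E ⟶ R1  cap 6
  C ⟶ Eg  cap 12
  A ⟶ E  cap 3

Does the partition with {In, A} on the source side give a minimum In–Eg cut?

Given cut capacity: 2 + 3 = 5.
Augment In→E→R1→Eg: bottleneck 2, flow now 2.
Augment In→A→E→R1→Eg: bottleneck 2, flow now 4.
No augmenting path remains; maximum flow = 4.
In the residual graph, reachable from In: {In, E, R1, A}.
Min-cut edges: R1→Eg (4); capacity 4 = 4.
Cut capacity 5 exceeds the max flow 4, so it is not minimum.

No — its capacity is 5, but the minimum cut has capacity 4.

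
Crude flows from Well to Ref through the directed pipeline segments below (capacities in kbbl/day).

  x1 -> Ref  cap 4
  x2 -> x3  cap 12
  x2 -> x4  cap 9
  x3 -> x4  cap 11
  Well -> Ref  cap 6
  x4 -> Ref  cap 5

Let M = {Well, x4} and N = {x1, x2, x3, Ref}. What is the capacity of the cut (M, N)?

11

Edges leaving {Well, x4}: Well→Ref (6), x4→Ref (5).
Cut capacity = 6 + 5 = 11.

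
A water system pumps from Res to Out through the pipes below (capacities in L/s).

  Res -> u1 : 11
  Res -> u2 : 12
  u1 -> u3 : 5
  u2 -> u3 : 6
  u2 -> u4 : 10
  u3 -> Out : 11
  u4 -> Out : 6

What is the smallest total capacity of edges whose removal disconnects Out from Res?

17

Augment Res→u1→u3→Out: bottleneck 5, flow now 5.
Augment Res→u2→u3→Out: bottleneck 6, flow now 11.
Augment Res→u2→u4→Out: bottleneck 6, flow now 17.
No augmenting path remains; maximum flow = 17.
By max-flow min-cut, the minimum cut capacity equals the max flow.
In the residual graph, reachable from Res: {Res, u1}.
Min-cut edges: Res→u2 (12), u1→u3 (5); capacity 12 + 5 = 17.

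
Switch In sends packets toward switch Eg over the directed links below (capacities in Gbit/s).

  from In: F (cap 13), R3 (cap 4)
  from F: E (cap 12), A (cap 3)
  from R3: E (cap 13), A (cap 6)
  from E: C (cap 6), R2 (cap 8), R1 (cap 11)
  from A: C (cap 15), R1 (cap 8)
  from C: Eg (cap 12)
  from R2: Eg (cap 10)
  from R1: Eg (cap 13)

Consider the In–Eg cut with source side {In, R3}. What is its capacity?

Edges leaving {In, R3}: In→F (13), R3→E (13), R3→A (6).
Cut capacity = 13 + 13 + 6 = 32.

32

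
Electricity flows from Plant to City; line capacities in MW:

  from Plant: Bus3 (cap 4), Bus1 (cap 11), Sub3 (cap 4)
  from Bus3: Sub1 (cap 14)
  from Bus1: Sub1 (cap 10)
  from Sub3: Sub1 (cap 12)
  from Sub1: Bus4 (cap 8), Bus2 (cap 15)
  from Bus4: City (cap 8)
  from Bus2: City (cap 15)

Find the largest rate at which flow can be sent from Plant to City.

Augment Plant→Bus3→Sub1→Bus4→City: bottleneck 4, flow now 4.
Augment Plant→Bus1→Sub1→Bus4→City: bottleneck 4, flow now 8.
Augment Plant→Bus1→Sub1→Bus2→City: bottleneck 6, flow now 14.
Augment Plant→Sub3→Sub1→Bus2→City: bottleneck 4, flow now 18.
No augmenting path remains; maximum flow = 18.
In the residual graph, reachable from Plant: {Plant, Bus1}.
Min-cut edges: Plant→Bus3 (4), Plant→Sub3 (4), Bus1→Sub1 (10); capacity 4 + 4 + 10 = 18.
This cut is saturated, so no flow can exceed 18.

18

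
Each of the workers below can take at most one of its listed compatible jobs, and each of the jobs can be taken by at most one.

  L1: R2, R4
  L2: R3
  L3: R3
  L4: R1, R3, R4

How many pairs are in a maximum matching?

3

Unit-capacity flow: source→left, listed edges, right→sink; max matching = max flow.
Augmenting path L1→R2 (+1); matched 1.
Augmenting path L2→R3 (+1); matched 2.
Augmenting path L4→R1 (+1); matched 3.
No augmenting path remains; maximum matching = 3.
König certificate: {L1, L4, R3} is a vertex cover of size 3 (every listed pair touches it), so no matching can be larger.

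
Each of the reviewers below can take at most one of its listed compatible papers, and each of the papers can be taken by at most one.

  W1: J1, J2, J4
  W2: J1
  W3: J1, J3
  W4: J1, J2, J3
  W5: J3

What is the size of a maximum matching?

4

Unit-capacity flow: source→left, listed edges, right→sink; max matching = max flow.
Augmenting path W1→J1 (+1); matched 1.
Augmenting path W3→J3 (+1); matched 2.
Augmenting path W4→J2 (+1); matched 3.
Augmenting path W2→J1→W1→J4 (+1); matched 4.
No augmenting path remains; maximum matching = 4.
König certificate: {W1, W4, J1, J3} is a vertex cover of size 4 (every listed pair touches it), so no matching can be larger.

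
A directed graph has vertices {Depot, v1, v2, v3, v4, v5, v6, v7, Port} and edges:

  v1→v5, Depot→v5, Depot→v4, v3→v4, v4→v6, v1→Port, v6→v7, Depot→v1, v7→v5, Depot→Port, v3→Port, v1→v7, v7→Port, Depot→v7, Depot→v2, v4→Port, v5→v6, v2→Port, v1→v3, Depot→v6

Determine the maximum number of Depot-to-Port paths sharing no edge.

Assign every edge capacity 1; by Menger, the answer equals the max flow.
Path Depot→Port (+1); total 1.
Path Depot→v1→Port (+1); total 2.
Path Depot→v2→Port (+1); total 3.
Path Depot→v4→Port (+1); total 4.
Path Depot→v7→Port (+1); total 5.
No residual Depot→Port path; max flow = 5.
Certifying cut of size 5: {Depot→Port, Depot→v1, Depot→v2, Depot→v4, v7→Port}.

5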